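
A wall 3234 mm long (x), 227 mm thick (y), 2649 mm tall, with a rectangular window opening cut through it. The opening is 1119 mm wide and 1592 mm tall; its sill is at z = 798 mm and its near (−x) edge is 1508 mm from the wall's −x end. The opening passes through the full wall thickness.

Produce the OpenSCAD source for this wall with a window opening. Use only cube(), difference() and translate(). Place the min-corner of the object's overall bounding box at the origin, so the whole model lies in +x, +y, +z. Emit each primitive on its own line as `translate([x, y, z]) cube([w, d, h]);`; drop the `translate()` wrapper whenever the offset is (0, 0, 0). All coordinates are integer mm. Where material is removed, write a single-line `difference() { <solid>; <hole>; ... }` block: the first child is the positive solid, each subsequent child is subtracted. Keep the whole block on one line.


difference() { cube([3234, 227, 2649]); translate([1508, 0, 798]) cube([1119, 227, 1592]); }


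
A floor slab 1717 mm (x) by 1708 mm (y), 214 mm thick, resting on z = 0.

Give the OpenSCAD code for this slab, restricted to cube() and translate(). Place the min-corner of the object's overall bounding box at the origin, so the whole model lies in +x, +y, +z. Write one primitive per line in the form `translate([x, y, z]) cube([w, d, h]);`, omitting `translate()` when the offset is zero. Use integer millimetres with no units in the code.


cube([1717, 1708, 214]);


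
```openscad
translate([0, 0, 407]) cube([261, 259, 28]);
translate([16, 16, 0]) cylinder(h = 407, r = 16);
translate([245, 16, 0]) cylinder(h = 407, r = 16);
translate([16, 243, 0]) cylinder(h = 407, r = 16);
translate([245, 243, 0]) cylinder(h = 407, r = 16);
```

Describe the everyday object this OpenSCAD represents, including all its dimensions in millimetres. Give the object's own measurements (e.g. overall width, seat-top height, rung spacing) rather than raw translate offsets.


A simple wooden stool: a rectangular seat 261 mm (x) by 259 mm (y), 28 mm thick, top face at z = 435 mm, on four round legs, each 32 mm in diameter. The legs rest on z = 0, each leg's axis is inset half a diameter from the nearest pair of seat edges (so the leg's bounding box is flush with the corner).


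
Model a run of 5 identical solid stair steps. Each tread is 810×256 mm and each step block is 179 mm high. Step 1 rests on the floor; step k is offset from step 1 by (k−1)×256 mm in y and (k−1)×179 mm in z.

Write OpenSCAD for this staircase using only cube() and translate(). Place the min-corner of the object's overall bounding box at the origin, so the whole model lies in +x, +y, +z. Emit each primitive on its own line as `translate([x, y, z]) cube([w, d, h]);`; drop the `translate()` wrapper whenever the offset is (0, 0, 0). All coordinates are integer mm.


cube([810, 256, 179]);
translate([0, 256, 179]) cube([810, 256, 179]);
translate([0, 512, 358]) cube([810, 256, 179]);
translate([0, 768, 537]) cube([810, 256, 179]);
translate([0, 1024, 716]) cube([810, 256, 179]);


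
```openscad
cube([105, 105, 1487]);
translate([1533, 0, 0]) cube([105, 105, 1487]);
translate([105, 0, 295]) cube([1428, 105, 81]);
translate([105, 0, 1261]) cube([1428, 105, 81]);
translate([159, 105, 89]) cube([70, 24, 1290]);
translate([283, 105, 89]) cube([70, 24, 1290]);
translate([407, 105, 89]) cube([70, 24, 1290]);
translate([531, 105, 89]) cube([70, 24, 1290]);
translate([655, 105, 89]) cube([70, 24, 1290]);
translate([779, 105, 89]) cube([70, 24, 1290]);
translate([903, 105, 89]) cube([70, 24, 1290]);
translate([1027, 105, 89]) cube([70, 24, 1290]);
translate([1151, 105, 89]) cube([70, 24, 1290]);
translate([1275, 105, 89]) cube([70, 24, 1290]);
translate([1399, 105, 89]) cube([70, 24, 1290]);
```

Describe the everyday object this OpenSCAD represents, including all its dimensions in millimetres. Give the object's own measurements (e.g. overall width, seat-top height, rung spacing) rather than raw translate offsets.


A fence section. Two 105×105 mm posts, 1487 mm tall, stand on the floor with a clear span of 1428 mm between their inner faces. Two horizontal rails of 105×81 mm section span the gap between the posts with their undersides at z = 295 mm and z = 1261 mm, flush with the posts' −y face. 11 pickets, each 70 mm wide, 24 mm thick and 1290 mm tall, are fixed to the +y face of the rails with their bottoms at z = 89 mm, spaced across the span with a 54 mm gap after the −x post and between neighbouring pickets, with 64 mm left before the +x post.


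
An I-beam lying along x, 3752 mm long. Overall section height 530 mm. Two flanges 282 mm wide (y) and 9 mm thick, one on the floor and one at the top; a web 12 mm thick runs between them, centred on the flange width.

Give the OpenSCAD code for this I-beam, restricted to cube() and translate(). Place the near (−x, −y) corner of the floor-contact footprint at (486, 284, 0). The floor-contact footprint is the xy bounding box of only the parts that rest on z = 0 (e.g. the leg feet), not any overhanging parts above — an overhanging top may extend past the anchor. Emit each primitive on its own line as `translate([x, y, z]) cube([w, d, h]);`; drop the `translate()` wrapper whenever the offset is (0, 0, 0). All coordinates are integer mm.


translate([486, 284, 0]) cube([3752, 282, 9]);
translate([486, 419, 9]) cube([3752, 12, 512]);
translate([486, 284, 521]) cube([3752, 282, 9]);


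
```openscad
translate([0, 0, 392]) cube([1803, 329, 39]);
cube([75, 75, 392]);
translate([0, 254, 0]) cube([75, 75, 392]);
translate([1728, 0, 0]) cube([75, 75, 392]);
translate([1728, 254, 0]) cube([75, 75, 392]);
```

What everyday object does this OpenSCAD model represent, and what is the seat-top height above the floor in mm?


A bench. The seat-top height is 431 mm.

A long slab on four corner posts — a bench. The slab sits at z = 392 with thickness 39, so the top is 392 + 39 = 431 mm.


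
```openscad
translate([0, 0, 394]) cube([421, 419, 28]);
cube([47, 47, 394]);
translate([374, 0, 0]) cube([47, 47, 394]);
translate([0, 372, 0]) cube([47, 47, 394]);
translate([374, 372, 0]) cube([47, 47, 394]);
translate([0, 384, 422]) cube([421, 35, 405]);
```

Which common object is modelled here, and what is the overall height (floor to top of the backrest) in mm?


A chair. The overall height is 827 mm.

A slab on four corner posts with a tall panel at the back — a chair. The seat slab sits at z = 394 with thickness 28, and the 405 mm backrest starts at the seat top, so the overall height is 394 + 28 + 405 = 827 mm.


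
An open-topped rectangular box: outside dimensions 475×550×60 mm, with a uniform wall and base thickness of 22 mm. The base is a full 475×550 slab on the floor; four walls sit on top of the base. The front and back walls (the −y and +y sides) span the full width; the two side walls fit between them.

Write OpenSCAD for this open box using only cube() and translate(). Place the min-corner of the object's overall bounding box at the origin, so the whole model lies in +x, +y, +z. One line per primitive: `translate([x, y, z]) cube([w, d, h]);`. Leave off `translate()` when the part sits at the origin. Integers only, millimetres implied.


cube([475, 550, 22]);
translate([0, 0, 22]) cube([475, 22, 38]);
translate([0, 528, 22]) cube([475, 22, 38]);
translate([0, 22, 22]) cube([22, 506, 38]);
translate([453, 22, 22]) cube([22, 506, 38]);


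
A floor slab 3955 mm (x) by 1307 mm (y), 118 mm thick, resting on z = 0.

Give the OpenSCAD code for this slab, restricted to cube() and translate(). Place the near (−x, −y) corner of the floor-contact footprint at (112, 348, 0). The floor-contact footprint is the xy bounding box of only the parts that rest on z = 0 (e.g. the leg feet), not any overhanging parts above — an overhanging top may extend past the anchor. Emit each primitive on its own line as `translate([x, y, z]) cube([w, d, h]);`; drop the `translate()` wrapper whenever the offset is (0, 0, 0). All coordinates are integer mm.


translate([112, 348, 0]) cube([3955, 1307, 118]);


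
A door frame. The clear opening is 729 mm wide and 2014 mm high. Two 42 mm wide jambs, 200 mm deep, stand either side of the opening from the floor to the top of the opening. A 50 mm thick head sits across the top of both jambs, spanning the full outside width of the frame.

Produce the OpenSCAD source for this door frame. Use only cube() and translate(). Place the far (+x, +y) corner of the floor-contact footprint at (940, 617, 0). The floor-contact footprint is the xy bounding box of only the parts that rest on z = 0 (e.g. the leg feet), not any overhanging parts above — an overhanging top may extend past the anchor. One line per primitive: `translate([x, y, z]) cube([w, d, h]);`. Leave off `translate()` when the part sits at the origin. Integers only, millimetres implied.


translate([127, 417, 0]) cube([42, 200, 2014]);
translate([898, 417, 0]) cube([42, 200, 2014]);
translate([127, 417, 2014]) cube([813, 200, 50]);


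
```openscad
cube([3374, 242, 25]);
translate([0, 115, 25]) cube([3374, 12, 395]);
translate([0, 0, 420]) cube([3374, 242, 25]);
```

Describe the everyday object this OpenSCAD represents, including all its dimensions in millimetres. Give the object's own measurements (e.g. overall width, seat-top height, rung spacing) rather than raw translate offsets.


An I-beam lying along x, 3374 mm long. Overall section height 445 mm. Two flanges 242 mm wide (y) and 25 mm thick, one on the floor and one at the top; a web 12 mm thick runs between them, centred on the flange width.


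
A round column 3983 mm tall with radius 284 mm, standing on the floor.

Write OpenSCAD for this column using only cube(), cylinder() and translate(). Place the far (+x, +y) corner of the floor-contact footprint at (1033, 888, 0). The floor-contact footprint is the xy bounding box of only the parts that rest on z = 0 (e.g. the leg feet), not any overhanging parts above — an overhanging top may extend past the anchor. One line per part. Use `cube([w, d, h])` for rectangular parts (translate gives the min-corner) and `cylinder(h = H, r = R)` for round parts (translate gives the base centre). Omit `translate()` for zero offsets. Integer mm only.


translate([749, 604, 0]) cylinder(h = 3983, r = 284);


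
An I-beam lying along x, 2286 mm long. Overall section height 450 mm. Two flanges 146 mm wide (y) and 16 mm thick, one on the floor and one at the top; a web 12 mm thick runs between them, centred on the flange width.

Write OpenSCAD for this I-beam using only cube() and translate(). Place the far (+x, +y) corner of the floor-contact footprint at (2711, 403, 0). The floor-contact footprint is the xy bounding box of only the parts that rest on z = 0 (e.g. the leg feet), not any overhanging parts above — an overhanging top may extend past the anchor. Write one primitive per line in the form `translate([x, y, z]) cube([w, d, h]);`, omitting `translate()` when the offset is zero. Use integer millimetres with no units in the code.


translate([425, 257, 0]) cube([2286, 146, 16]);
translate([425, 324, 16]) cube([2286, 12, 418]);
translate([425, 257, 434]) cube([2286, 146, 16]);


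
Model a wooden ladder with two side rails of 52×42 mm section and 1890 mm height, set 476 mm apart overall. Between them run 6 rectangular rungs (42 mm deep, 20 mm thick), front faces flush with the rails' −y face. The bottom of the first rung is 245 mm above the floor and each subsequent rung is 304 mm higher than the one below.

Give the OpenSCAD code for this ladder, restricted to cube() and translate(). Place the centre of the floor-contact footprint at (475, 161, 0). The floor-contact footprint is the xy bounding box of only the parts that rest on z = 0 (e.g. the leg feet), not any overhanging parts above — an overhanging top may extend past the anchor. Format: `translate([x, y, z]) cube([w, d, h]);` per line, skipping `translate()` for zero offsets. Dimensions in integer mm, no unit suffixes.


// rung span = 476 - 2*52 = 372
// rung[k] z = 245 + k*304
translate([237, 140, 0]) cube([52, 42, 1890]);
translate([661, 140, 0]) cube([52, 42, 1890]);
translate([289, 140, 245]) cube([372, 42, 20]);
translate([289, 140, 549]) cube([372, 42, 20]);
translate([289, 140, 853]) cube([372, 42, 20]);
translate([289, 140, 1157]) cube([372, 42, 20]);
translate([289, 140, 1461]) cube([372, 42, 20]);
translate([289, 140, 1765]) cube([372, 42, 20]);


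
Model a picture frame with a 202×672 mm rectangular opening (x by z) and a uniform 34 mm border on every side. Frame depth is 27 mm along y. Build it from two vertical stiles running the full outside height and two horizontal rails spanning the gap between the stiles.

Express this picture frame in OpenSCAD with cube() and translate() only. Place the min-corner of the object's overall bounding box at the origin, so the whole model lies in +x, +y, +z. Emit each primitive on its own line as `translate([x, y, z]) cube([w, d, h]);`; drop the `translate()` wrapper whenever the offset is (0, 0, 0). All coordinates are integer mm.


cube([34, 27, 740]);
translate([236, 0, 0]) cube([34, 27, 740]);
translate([34, 0, 0]) cube([202, 27, 34]);
translate([34, 0, 706]) cube([202, 27, 34]);


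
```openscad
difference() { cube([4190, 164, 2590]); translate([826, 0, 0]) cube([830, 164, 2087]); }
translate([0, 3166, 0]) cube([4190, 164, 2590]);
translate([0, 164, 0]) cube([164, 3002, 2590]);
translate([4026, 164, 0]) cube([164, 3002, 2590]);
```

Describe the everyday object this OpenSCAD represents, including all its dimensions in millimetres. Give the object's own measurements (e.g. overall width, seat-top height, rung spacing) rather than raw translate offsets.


A single room: four walls, each 2590 mm tall and 164 mm thick, enclosing an outside footprint 4190×3330 mm (x × y), no floor or roof. The front and back walls (−y and +y sides) run the full x-width; the side walls fit between their inner faces. A door opening 830 mm wide and 2087 mm tall is cut through the front wall from the floor up, its −x edge 826 mm from the wall's −x end.


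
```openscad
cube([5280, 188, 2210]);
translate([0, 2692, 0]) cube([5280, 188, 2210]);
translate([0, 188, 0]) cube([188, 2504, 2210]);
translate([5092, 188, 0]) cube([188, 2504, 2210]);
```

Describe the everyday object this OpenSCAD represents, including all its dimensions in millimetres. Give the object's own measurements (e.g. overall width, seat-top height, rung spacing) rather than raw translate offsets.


The wall frame of a small rectangular building: four walls, each 2210 mm tall and 188 mm thick, enclosing a footprint 5280 mm (x) by 2880 mm (y) outside-to-outside, with no floor or roof. The front and back walls (the −y and +y sides) span the full width; the two side walls fit between them.


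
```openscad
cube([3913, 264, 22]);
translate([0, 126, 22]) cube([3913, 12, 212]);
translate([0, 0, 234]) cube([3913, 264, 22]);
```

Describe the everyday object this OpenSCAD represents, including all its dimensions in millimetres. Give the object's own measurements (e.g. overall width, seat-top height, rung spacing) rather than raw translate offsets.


An I-beam lying along x, 3913 mm long. Overall section height 256 mm. Two flanges 264 mm wide (y) and 22 mm thick, one on the floor and one at the top; a web 12 mm thick runs between them, centred on the flange width.


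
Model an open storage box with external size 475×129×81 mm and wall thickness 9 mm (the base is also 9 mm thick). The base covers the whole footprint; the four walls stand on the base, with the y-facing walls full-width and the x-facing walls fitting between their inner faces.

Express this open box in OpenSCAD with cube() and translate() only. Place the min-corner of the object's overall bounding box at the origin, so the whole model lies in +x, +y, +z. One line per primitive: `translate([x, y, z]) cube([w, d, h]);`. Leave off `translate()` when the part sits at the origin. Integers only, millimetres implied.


cube([475, 129, 9]);
translate([0, 0, 9]) cube([475, 9, 72]);
translate([0, 120, 9]) cube([475, 9, 72]);
translate([0, 9, 9]) cube([9, 111, 72]);
translate([466, 9, 9]) cube([9, 111, 72]);


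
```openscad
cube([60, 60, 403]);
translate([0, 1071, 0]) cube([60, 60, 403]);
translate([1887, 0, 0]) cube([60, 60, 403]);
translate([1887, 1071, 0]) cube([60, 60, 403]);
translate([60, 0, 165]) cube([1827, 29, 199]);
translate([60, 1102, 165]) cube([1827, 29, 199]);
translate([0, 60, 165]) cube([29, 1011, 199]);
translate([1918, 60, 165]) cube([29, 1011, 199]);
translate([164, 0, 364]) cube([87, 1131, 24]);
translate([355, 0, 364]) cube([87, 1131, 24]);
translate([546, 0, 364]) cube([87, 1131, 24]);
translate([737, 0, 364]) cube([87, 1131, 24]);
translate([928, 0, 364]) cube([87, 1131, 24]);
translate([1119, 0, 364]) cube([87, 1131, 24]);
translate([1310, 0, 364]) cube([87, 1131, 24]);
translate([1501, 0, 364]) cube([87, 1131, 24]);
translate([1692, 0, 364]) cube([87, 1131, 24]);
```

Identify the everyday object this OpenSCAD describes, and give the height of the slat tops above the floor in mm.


A bed frame. The slat-top height is 388 mm.

Four posts, four rails, and a row of slats — a bed frame. Slats sit on the rails at z = 165 + 199 = 364; with slat thickness 24, the top is 388 mm.


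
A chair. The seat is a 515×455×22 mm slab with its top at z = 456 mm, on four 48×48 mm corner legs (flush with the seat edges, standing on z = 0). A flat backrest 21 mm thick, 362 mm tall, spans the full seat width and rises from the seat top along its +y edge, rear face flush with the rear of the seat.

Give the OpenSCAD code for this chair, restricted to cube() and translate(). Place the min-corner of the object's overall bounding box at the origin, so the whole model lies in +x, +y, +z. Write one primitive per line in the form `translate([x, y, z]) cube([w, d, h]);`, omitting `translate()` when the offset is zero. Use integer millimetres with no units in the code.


// leg_h = 456 - 22 = 434
translate([0, 0, 434]) cube([515, 455, 22]);
cube([48, 48, 434]);
translate([467, 0, 0]) cube([48, 48, 434]);
translate([0, 407, 0]) cube([48, 48, 434]);
translate([467, 407, 0]) cube([48, 48, 434]);
translate([0, 434, 456]) cube([515, 21, 362]);


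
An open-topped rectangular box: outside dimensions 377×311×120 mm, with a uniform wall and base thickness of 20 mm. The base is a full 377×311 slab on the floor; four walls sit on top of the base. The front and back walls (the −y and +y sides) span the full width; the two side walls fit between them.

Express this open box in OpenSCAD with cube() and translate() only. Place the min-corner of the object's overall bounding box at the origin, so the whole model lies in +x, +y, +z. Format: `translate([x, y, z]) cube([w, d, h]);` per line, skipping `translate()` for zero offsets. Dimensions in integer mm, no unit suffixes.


cube([377, 311, 20]);
translate([0, 0, 20]) cube([377, 20, 100]);
translate([0, 291, 20]) cube([377, 20, 100]);
translate([0, 20, 20]) cube([20, 271, 100]);
translate([357, 20, 20]) cube([20, 271, 100]);


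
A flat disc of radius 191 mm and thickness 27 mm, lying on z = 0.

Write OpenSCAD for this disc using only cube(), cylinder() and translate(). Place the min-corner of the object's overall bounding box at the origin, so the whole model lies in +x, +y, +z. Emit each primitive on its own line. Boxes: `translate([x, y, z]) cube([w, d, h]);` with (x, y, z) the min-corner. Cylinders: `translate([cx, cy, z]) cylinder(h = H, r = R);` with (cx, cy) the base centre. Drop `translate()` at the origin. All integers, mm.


translate([191, 191, 0]) cylinder(h = 27, r = 191);


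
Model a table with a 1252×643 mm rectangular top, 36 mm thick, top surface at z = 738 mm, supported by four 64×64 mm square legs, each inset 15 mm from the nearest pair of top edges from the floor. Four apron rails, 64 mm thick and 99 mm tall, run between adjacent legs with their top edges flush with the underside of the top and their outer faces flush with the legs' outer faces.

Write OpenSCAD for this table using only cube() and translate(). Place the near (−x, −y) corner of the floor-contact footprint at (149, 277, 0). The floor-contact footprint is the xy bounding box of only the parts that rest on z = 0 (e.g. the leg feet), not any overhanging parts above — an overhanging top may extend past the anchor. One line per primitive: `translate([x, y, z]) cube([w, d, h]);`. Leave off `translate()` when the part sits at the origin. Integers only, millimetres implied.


translate([134, 262, 702]) cube([1252, 643, 36]);
translate([149, 277, 0]) cube([64, 64, 702]);
translate([1307, 277, 0]) cube([64, 64, 702]);
translate([149, 826, 0]) cube([64, 64, 702]);
translate([1307, 826, 0]) cube([64, 64, 702]);
translate([213, 277, 603]) cube([1094, 64, 99]);
translate([213, 826, 603]) cube([1094, 64, 99]);
translate([149, 341, 603]) cube([64, 485, 99]);
translate([1307, 341, 603]) cube([64, 485, 99]);


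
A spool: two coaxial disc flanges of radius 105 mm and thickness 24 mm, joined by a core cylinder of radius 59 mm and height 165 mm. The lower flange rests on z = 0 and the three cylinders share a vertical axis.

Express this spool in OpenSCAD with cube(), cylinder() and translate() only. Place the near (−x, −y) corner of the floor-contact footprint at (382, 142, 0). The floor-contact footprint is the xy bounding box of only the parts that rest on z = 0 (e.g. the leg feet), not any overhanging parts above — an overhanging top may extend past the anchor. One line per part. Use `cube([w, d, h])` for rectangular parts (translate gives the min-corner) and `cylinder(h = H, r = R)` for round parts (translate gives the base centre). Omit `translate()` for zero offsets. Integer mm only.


translate([487, 247, 0]) cylinder(h = 24, r = 105);
translate([487, 247, 24]) cylinder(h = 165, r = 59);
translate([487, 247, 189]) cylinder(h = 24, r = 105);


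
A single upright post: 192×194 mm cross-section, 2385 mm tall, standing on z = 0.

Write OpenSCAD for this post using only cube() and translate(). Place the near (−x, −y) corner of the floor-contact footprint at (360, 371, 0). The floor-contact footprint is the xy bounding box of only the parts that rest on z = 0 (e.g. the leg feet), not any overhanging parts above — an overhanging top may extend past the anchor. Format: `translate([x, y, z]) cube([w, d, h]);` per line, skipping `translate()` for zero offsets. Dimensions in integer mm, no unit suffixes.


translate([360, 371, 0]) cube([192, 194, 2385]);


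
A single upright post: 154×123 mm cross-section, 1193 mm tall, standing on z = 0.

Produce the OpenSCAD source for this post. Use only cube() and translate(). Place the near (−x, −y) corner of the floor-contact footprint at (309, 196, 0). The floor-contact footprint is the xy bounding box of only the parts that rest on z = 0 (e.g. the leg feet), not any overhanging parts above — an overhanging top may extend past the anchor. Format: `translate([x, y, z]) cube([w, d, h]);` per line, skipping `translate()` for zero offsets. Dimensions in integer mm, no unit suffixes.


translate([309, 196, 0]) cube([154, 123, 1193]);


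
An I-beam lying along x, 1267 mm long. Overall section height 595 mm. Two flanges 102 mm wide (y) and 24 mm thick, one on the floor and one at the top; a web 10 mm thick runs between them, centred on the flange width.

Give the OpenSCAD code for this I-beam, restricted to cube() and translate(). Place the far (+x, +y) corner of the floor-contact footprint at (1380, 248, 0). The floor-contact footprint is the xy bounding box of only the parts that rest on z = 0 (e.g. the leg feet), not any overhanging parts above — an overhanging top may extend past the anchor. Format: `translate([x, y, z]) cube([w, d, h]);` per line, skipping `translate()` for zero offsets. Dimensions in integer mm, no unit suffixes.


translate([113, 146, 0]) cube([1267, 102, 24]);
translate([113, 192, 24]) cube([1267, 10, 547]);
translate([113, 146, 571]) cube([1267, 102, 24]);


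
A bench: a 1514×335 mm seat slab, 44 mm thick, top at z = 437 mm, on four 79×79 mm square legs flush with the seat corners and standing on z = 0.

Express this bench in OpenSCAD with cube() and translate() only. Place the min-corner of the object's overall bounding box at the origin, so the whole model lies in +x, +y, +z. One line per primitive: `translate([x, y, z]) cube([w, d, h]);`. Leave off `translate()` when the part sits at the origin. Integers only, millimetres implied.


translate([0, 0, 393]) cube([1514, 335, 44]);
cube([79, 79, 393]);
translate([0, 256, 0]) cube([79, 79, 393]);
translate([1435, 0, 0]) cube([79, 79, 393]);
translate([1435, 256, 0]) cube([79, 79, 393]);


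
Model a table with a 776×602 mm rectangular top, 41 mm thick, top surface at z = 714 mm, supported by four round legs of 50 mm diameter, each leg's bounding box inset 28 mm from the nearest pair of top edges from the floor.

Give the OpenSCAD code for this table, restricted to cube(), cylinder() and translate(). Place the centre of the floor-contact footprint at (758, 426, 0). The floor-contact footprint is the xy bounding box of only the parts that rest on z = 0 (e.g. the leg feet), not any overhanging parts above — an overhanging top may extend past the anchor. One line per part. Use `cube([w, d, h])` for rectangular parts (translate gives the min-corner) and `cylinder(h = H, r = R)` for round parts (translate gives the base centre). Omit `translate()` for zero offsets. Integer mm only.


translate([370, 125, 673]) cube([776, 602, 41]);
translate([423, 178, 0]) cylinder(h = 673, r = 25);
translate([1093, 178, 0]) cylinder(h = 673, r = 25);
translate([423, 674, 0]) cylinder(h = 673, r = 25);
translate([1093, 674, 0]) cylinder(h = 673, r = 25);


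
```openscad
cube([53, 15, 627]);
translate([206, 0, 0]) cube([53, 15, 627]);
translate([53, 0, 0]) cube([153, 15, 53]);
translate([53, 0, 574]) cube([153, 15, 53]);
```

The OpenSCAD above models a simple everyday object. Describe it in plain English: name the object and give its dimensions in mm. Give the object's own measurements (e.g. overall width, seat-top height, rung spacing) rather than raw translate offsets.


A rectangular picture frame lying in the x–z plane (depth along y). The opening is 153 mm wide (x) by 521 mm tall (z), surrounded by a border 53 mm wide on all four sides. The frame is 15 mm deep and is made of two full-height vertical stiles with two horizontal rails fitted between them.


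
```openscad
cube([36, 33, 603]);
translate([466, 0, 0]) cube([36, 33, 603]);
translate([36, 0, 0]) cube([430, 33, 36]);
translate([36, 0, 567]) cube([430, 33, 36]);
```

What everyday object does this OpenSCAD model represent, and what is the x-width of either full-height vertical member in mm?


A picture frame. The border width is 36 mm.

Four thin pieces enclosing a rectangular opening — a picture frame. The two full-height stiles are 603 mm tall; the top rail sits at z = 567 and is 36 mm tall, so the border above the opening is 603 − 567 = 36 mm, matching the stile x-width.


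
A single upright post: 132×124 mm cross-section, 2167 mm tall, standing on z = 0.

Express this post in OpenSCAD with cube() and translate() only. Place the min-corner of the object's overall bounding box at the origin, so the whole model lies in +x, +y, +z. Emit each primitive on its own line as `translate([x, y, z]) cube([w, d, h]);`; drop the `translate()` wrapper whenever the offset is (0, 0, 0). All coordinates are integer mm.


cube([132, 124, 2167]);


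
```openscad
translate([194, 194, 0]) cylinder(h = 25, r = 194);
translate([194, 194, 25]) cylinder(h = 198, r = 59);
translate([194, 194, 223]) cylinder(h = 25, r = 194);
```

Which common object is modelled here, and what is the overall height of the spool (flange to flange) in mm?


A spool. The overall height is 248 mm.

Three coaxial cylinders, large–small–large — a spool. Two 25 mm flanges and a 198 mm core give 25 + 198 + 25 = 248 mm.


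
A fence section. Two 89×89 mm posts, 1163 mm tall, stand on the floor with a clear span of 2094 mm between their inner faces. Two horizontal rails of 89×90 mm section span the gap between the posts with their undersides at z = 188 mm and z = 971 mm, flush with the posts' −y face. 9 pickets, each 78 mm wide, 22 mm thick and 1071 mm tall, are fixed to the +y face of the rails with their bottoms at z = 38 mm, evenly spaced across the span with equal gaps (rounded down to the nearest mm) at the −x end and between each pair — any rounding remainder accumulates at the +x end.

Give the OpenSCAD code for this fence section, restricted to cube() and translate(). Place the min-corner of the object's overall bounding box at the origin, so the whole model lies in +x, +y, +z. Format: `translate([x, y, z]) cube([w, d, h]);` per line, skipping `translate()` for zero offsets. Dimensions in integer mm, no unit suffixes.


cube([89, 89, 1163]);
translate([2183, 0, 0]) cube([89, 89, 1163]);
translate([89, 0, 188]) cube([2094, 89, 90]);
translate([89, 0, 971]) cube([2094, 89, 90]);
translate([228, 89, 38]) cube([78, 22, 1071]);
translate([445, 89, 38]) cube([78, 22, 1071]);
translate([662, 89, 38]) cube([78, 22, 1071]);
translate([879, 89, 38]) cube([78, 22, 1071]);
translate([1096, 89, 38]) cube([78, 22, 1071]);
translate([1313, 89, 38]) cube([78, 22, 1071]);
translate([1530, 89, 38]) cube([78, 22, 1071]);
translate([1747, 89, 38]) cube([78, 22, 1071]);
translate([1964, 89, 38]) cube([78, 22, 1071]);


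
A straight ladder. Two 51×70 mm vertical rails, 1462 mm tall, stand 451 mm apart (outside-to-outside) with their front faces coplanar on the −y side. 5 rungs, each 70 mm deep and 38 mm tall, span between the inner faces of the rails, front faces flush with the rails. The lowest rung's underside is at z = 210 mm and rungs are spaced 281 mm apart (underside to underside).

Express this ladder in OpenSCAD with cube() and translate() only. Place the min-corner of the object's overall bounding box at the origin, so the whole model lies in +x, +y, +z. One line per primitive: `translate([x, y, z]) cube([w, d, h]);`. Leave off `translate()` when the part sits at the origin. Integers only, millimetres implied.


// rung span = 451 - 2*51 = 349
// rung[k] z = 210 + k*281
cube([51, 70, 1462]);
translate([400, 0, 0]) cube([51, 70, 1462]);
translate([51, 0, 210]) cube([349, 70, 38]);
translate([51, 0, 491]) cube([349, 70, 38]);
translate([51, 0, 772]) cube([349, 70, 38]);
translate([51, 0, 1053]) cube([349, 70, 38]);
translate([51, 0, 1334]) cube([349, 70, 38]);


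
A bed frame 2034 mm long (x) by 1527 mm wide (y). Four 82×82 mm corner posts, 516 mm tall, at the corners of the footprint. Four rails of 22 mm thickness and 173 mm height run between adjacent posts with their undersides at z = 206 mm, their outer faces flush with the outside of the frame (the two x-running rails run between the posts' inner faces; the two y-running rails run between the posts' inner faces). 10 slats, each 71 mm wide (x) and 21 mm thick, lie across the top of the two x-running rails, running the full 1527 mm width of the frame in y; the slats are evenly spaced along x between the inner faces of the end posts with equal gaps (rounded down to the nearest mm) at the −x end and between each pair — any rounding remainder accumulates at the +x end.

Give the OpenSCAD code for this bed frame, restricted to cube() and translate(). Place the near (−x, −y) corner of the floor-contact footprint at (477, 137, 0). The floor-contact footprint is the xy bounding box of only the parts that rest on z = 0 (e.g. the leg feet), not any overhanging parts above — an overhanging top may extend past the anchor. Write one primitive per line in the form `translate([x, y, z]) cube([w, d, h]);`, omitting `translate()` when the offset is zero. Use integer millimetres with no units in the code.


translate([477, 137, 0]) cube([82, 82, 516]);
translate([477, 1582, 0]) cube([82, 82, 516]);
translate([2429, 137, 0]) cube([82, 82, 516]);
translate([2429, 1582, 0]) cube([82, 82, 516]);
translate([559, 137, 206]) cube([1870, 22, 173]);
translate([559, 1642, 206]) cube([1870, 22, 173]);
translate([477, 219, 206]) cube([22, 1363, 173]);
translate([2489, 219, 206]) cube([22, 1363, 173]);
translate([664, 137, 379]) cube([71, 1527, 21]);
translate([840, 137, 379]) cube([71, 1527, 21]);
translate([1016, 137, 379]) cube([71, 1527, 21]);
translate([1192, 137, 379]) cube([71, 1527, 21]);
translate([1368, 137, 379]) cube([71, 1527, 21]);
translate([1544, 137, 379]) cube([71, 1527, 21]);
translate([1720, 137, 379]) cube([71, 1527, 21]);
translate([1896, 137, 379]) cube([71, 1527, 21]);
translate([2072, 137, 379]) cube([71, 1527, 21]);
translate([2248, 137, 379]) cube([71, 1527, 21]);


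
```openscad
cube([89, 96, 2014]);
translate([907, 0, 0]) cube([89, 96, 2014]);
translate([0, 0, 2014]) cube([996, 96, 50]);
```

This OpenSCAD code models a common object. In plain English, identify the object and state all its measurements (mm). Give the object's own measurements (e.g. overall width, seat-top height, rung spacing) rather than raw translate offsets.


A door frame. The clear opening is 818 mm wide and 2014 mm high. Two 89 mm wide jambs, 96 mm deep, stand either side of the opening from the floor to the top of the opening. A 50 mm thick head sits across the top of both jambs, spanning the full outside width of the frame.


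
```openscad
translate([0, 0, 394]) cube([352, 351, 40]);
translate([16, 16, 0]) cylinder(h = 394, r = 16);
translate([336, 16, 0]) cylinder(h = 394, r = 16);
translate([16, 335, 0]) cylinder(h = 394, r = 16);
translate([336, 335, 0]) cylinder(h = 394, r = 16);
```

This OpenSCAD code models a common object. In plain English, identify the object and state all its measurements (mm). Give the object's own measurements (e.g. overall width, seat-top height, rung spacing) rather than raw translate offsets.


A simple wooden stool: a rectangular seat 352 mm (x) by 351 mm (y), 40 mm thick, top face at z = 434 mm, on four round legs, each 32 mm in diameter. The legs rest on z = 0, each leg's axis is inset half a diameter from the nearest pair of seat edges (so the leg's bounding box is flush with the corner).


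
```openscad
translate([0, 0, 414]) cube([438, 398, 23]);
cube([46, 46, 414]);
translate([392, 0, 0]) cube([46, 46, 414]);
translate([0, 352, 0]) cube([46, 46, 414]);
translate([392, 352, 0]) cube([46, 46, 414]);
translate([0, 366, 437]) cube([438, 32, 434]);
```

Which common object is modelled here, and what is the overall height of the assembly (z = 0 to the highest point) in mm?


A chair. The overall height is 871 mm.

A slab on four corner posts with a tall panel at the back — a chair. The seat slab sits at z = 414 with thickness 23, and the 434 mm backrest starts at the seat top, so the overall height is 414 + 23 + 434 = 871 mm.


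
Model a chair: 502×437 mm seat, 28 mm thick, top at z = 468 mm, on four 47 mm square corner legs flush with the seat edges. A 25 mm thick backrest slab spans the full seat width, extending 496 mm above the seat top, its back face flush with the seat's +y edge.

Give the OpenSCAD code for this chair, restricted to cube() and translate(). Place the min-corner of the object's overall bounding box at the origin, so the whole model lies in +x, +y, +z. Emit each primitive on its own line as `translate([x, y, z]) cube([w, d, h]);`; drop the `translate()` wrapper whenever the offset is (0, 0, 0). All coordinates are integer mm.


translate([0, 0, 440]) cube([502, 437, 28]);
cube([47, 47, 440]);
translate([455, 0, 0]) cube([47, 47, 440]);
translate([0, 390, 0]) cube([47, 47, 440]);
translate([455, 390, 0]) cube([47, 47, 440]);
translate([0, 412, 468]) cube([502, 25, 496]);


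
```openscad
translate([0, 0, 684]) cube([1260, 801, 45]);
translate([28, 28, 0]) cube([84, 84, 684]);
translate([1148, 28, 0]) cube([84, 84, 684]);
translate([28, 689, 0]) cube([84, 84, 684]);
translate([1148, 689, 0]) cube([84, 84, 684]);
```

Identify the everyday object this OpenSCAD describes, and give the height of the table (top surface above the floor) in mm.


A table. The table height is 729 mm.

A 1260×801×45 slab sits at z = 684 on four 84 mm square posts — a table. The top surface is at 684 + 45 = 729 mm.


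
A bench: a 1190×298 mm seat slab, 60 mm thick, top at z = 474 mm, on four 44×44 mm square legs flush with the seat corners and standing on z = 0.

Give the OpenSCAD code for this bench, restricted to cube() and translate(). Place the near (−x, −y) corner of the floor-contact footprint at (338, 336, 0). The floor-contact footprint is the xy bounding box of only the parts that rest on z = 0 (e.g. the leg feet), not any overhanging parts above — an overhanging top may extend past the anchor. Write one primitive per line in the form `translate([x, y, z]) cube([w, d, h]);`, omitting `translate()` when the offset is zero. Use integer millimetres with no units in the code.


translate([338, 336, 414]) cube([1190, 298, 60]);
translate([338, 336, 0]) cube([44, 44, 414]);
translate([338, 590, 0]) cube([44, 44, 414]);
translate([1484, 336, 0]) cube([44, 44, 414]);
translate([1484, 590, 0]) cube([44, 44, 414]);


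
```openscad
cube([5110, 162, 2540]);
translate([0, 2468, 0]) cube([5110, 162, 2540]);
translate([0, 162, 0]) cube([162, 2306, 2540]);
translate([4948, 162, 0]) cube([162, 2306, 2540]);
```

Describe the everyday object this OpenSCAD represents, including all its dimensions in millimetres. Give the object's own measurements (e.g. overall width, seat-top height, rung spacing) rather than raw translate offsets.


The wall frame of a small rectangular building: four walls, each 2540 mm tall and 162 mm thick, enclosing a footprint 5110 mm (x) by 2630 mm (y) outside-to-outside, with no floor or roof. The front and back walls (the −y and +y sides) span the full width; the two side walls fit between them.


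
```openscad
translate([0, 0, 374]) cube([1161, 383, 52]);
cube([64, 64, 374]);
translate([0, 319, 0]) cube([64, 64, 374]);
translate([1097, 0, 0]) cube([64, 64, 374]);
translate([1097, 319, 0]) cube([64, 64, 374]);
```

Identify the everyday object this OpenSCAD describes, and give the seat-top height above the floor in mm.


A bench. The seat-top height is 426 mm.

A long slab on four corner posts — a bench. The slab sits at z = 374 with thickness 52, so the top is 374 + 52 = 426 mm.


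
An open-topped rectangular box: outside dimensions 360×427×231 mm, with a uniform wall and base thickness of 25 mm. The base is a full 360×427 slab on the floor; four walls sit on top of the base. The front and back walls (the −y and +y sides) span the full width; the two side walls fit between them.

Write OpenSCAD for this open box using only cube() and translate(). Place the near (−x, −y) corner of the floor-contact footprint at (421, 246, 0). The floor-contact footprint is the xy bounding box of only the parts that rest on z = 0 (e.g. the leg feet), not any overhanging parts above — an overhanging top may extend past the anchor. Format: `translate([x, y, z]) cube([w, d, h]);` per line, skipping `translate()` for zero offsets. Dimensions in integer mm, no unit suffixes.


translate([421, 246, 0]) cube([360, 427, 25]);
translate([421, 246, 25]) cube([360, 25, 206]);
translate([421, 648, 25]) cube([360, 25, 206]);
translate([421, 271, 25]) cube([25, 377, 206]);
translate([756, 271, 25]) cube([25, 377, 206]);


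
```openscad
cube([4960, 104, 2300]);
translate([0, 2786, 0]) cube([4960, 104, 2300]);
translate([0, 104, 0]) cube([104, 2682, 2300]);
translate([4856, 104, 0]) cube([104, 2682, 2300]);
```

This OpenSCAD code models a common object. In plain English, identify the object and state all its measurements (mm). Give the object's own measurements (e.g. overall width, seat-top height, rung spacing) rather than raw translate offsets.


The wall frame of a small rectangular building: four walls, each 2300 mm tall and 104 mm thick, enclosing a footprint 4960 mm (x) by 2890 mm (y) outside-to-outside, with no floor or roof. The front and back walls (the −y and +y sides) span the full width; the two side walls fit between them.
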